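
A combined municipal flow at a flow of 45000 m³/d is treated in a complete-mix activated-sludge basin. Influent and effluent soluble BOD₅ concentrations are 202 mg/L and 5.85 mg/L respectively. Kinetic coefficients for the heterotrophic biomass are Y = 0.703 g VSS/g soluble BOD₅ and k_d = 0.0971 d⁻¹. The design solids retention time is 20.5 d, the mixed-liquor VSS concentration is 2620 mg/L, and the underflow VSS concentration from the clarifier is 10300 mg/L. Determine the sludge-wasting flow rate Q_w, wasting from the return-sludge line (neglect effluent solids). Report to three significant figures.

Rearranging the biomass balance for a CMAS with decay, V = Y·Q·ΔS·θ_c / [X·(1+k_d θ_c)] = 0.703 × 45000 × (202 − 5.85) × 20.5 / [2620 × (1 + 0.0971 × 20.5)] = 1.27×10^8 / 7835 = 16235 m³.
θ_c = V·X/(Q_w·X_r) when wasting from the recycle, so Q_w = V·X/(θ_c·X_r) = 16235 × 2620 / (20.5 × 10300) = 201.5 m³/d.

Q_w ≈ 201 m³/d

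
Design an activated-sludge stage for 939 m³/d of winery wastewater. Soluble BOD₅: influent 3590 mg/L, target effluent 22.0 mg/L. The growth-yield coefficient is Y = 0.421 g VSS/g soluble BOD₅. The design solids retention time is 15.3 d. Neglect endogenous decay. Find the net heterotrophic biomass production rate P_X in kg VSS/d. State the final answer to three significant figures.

No decay correction is needed, so Y_obs = Y = 0.421.
ΔS = 3590 − 22.0 = 3568 mg/L, so the substrate removal rate is 939 × 3568/1000 = 3350 kg soluble BOD₅/d.
Biomass produced: P_X = Y_obs·Q·ΔS = 0.4210 × 3350 ≈ 1410 kg VSS/d.

P_X ≈ 1410 kg VSS/d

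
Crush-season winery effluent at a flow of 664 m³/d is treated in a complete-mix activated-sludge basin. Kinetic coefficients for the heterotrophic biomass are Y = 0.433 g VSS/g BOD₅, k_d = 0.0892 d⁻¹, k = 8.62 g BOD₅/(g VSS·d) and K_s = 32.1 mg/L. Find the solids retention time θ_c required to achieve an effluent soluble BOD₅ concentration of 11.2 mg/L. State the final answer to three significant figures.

θ_c ≈ 1.14 d

From 1/θ_c = Y·k·S/(K_s + S) − k_d: Y·k·S/(K_s+S) = 0.433 × 8.62 × 11.2 / (32.1 + 11.2) = 0.9654 d⁻¹.
Then 1/θ_c = μ − k_d = 0.9654 − 0.0892 = 0.8762 d⁻¹, giving θ_c = 1.141 d.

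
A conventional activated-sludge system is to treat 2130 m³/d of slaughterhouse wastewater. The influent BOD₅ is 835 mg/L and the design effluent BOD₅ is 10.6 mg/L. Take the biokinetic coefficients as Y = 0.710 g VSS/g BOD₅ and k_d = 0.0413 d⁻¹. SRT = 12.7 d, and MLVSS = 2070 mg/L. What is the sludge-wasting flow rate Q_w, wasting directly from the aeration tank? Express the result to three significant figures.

Q_w ≈ 395 m³/d

Steady-state biomass mass balance: V·X·(1 + k_d·θ_c) = Y·Q·(S₀ − S)·θ_c, so V = 0.710 × 2130 × (835 − 10.6) × 12.7 / [2070 × (1 + 0.0413 × 12.7)] = 1.58×10^7 / 3156 = 5017 m³.
For wasting at MLVSS concentration, Q_w = V/θ_c = 5017/12.7 = 395.1 m³/d.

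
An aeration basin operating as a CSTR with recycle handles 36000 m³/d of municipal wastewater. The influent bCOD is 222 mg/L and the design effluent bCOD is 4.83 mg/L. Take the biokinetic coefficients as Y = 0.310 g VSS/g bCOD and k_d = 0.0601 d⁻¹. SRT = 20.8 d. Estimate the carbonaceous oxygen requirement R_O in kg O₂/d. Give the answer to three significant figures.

Y_obs = Y / (1 + k_d θ_c) = 0.310 / (1 + 0.0601 × 20.8) = 0.310 / 2.250 = 0.1378.
ΔS = 222 − 4.83 = 217.2 mg/L, so the substrate removal rate is 36000 × 217.2/1000 = 7818 kg bCOD/d.
P_X = Y_obs·Q·(S₀ − S) = 0.1378 × 7818 = 1077 kg VSS/d.
Carbonaceous O₂ demand = substrate oxidised − cell-mass equivalent = 7818 − 1.42 × 1077 = 6289 kg O₂/d.

R_O ≈ 6290 kg O₂/d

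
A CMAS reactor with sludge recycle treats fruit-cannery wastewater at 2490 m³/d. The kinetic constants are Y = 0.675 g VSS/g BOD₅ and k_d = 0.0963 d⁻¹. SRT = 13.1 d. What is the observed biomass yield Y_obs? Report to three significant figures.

The observed yield is Y_obs = Y/(1 + k_d·θ_c) = 0.675 / (1 + 0.0963 × 13.1) = 0.675 / 2.262 = 0.2985 g VSS per g BOD₅ removed.

Y_obs ≈ 0.298 g VSS/g BOD₅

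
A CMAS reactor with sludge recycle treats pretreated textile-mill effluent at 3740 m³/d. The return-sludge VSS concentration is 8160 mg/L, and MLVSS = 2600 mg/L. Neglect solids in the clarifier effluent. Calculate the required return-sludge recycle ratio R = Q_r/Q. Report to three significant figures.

R ≈ 0.468

Mass balance around the secondary clarifier (neglecting effluent solids): R = X / (X_r − X) = 2600 / (8160 − 2600) = 0.4676.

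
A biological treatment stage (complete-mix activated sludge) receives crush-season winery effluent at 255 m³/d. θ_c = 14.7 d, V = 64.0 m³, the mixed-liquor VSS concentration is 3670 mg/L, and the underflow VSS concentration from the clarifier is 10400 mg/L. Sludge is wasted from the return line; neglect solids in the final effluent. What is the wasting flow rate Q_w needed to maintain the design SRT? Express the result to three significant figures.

Q_w ≈ 1.54 m³/d

Wasting from the return line (neglecting effluent solids): Q_w = V·X / (θ_c·X_r) = 64.00 × 3670 / (14.7 × 10400) = 1.536 m³/d.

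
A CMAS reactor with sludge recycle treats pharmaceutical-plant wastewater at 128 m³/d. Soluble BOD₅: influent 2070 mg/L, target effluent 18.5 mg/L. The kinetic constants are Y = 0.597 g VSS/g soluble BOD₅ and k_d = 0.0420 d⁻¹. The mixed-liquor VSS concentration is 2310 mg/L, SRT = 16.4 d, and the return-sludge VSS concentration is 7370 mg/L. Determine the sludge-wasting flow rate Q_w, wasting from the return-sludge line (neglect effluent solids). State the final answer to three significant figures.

From the SRT design equation V = Y Q (S₀−S) θ_c / [X (1 + k_d θ_c)] = 0.597 × 128 × (2070 − 18.5) × 16.4 / [2310 × (1 + 0.0420 × 16.4)] = 2.57×10^6 / 3901 = 659.0 m³.
Wasting from the return line (neglecting effluent solids): Q_w = V·X / (θ_c·X_r) = 659.0 × 2310 / (16.4 × 7370) = 12.60 m³/d.

Q_w ≈ 12.6 m³/d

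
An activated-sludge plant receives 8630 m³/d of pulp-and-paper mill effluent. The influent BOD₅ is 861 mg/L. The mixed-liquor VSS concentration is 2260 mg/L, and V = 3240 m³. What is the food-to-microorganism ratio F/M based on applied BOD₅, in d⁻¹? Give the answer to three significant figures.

F/M = Q·S₀ / (V·X) = 8630 × 861 / (3240 × 2260) = 1.015 g BOD₅·(g VSS·d)⁻¹.

F/M ≈ 1.01 d⁻¹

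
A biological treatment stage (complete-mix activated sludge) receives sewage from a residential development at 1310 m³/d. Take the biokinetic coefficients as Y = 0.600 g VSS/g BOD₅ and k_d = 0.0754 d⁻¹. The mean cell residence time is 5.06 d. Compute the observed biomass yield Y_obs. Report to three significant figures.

Y_obs = Y / (1 + k_d θ_c) = 0.600 / (1 + 0.0754 × 5.06) = 0.600 / 1.382 = 0.4343.

Y_obs ≈ 0.434 g VSS/g BOD₅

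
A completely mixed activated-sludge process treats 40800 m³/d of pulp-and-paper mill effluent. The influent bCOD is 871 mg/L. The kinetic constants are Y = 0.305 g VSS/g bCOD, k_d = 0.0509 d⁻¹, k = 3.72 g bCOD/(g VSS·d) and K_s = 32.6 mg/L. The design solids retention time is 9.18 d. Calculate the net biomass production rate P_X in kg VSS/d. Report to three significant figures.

From the Monod/SRT balance for a CMAS, S = K_s·(1+k_d θ_c)/[θ_c·(Y k − k_d) − 1] = 32.6 × (1 + 0.0509 × 9.18) / [9.18 × (0.305 × 3.72 − 0.0509) − 1] = 47.83 / 8.948 = 5.345 mg/L.
Correct the yield for decay: Y_obs = Y/(1 + k_d θ_c) = 0.305 / (1 + 0.0509 × 9.18) = 0.305 / 1.467 = 0.2079.
Substrate removed = Q·(S₀ − S) = 40800 m³/d × (871 − 5.35) g/m³ = 3.53×10^7 g/d = 35319 kg/d.
Net biomass production P_X = Y_obs × Q·(S₀ − S) = 0.2079 × 35319 = 7342 kg VSS/d.

P_X ≈ 7340 kg VSS/d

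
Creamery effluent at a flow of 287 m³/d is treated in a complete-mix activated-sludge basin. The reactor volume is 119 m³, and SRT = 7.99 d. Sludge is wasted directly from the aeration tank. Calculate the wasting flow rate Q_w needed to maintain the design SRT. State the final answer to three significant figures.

Q_w ≈ 14.9 m³/d

Wasting from the aeration tank: Q_w = V / θ_c = 119.0 / 7.99 = 14.89 m³/d.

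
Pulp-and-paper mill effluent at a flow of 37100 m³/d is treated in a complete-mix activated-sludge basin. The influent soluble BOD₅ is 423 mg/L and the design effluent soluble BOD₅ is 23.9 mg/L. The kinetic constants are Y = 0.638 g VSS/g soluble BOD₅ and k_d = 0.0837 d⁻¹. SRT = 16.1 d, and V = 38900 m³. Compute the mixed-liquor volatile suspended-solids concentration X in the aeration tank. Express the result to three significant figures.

X = Y·Q·ΔS·θ_c / [V·(1 + k_d θ_c)] = 0.638 × 37100 × (423 − 23.9) × 16.1 / [38900 × (1 + 0.0837 × 16.1)] = 1665 mg/L.

X ≈ 1670 mg/L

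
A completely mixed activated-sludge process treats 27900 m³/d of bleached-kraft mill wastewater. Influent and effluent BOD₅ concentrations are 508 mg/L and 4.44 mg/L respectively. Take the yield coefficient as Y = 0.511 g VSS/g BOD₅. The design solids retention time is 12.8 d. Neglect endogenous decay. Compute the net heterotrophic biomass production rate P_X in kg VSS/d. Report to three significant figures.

No decay correction is needed, so Y_obs = Y = 0.511.
Q·(S₀ − S) = 27900 × (508 − 4.44) × 10⁻³ = 14049 kg/d removed.
P_X = Y_obs · Q(S₀ − S) = 0.5110 × 14049 = 7179 kg VSS/d.

P_X ≈ 7180 kg VSS/d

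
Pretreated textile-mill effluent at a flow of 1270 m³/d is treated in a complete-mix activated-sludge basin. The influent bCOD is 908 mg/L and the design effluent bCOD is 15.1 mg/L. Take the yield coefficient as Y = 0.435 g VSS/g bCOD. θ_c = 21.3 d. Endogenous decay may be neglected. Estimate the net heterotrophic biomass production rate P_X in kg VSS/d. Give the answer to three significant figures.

With endogenous decay neglected, the observed yield equals the true yield: Y_obs = Y = 0.435 g VSS/g bCOD.
Q·(S₀ − S) = 1270 × (908 − 15.1) × 10⁻³ = 1134 kg/d removed.
Biomass produced: P_X = Y_obs·Q·ΔS = 0.4350 × 1134 ≈ 493.3 kg VSS/d.

P_X ≈ 493 kg VSS/d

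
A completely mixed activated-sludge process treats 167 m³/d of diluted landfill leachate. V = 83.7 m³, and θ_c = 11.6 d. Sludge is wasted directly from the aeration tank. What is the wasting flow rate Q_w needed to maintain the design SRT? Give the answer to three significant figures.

Wasting from the aeration tank: Q_w = V / θ_c = 83.70 / 11.6 = 7.216 m³/d.

Q_w ≈ 7.22 m³/d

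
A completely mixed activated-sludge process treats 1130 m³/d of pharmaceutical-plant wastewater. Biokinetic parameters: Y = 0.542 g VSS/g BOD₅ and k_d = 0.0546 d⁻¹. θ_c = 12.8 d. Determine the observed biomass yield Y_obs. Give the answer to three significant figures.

Y_obs = Y / (1 + k_d θ_c) = 0.542 / (1 + 0.0546 × 12.8) = 0.542 / 1.699 = 0.3190.

Y_obs ≈ 0.319 g VSS/g BOD₅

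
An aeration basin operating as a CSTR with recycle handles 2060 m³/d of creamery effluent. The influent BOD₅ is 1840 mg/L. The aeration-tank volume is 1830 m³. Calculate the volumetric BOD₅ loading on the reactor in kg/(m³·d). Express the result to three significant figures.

Applied BOD₅ load per unit volume = Q·S₀/V = (2060 × 1840/1000)/1830 = 2.071 kg BOD₅·m⁻³·d⁻¹.

L_v ≈ 2.07 kg BOD₅/(m³·d)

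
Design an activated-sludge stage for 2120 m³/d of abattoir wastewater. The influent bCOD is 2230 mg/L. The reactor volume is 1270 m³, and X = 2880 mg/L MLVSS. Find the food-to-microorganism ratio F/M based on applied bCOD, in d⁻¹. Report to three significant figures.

Food-to-microorganism ratio F/M = Q S₀ / (V X) = 2120 × 2230 / (1270 × 2880) = 1.293 d⁻¹.

F/M ≈ 1.29 d⁻¹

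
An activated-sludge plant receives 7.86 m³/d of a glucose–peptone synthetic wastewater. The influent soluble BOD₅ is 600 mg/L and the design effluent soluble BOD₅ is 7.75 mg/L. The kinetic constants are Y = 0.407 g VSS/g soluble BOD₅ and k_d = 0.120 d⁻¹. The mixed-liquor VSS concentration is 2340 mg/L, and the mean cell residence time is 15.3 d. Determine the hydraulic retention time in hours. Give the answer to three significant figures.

τ ≈ 13.3 h

Steady-state biomass mass balance: V·X·(1 + k_d·θ_c) = Y·Q·(S₀ − S)·θ_c, so V = 0.407 × 7.86 × (600 − 7.75) × 15.3 / [2340 × (1 + 0.120 × 15.3)] = 2.9×10^4 / 6636 = 4.368 m³.
τ = V/Q = 4.368/7.86 = 0.5557 d, or 13.34 h.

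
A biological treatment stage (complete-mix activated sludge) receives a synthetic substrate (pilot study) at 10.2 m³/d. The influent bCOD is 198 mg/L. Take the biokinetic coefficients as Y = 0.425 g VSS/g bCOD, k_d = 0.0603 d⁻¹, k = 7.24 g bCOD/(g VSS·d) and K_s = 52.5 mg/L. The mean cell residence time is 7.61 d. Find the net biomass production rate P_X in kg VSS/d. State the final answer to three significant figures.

For a completely mixed reactor with recycle the Lawrence–McCarty relation gives S = K_s·(1 + k_d·θ_c) / [θ_c·(Y·k − k_d) − 1] = 52.5 × (1 + 0.0603 × 7.61) / [7.61 × (0.425 × 7.24 − 0.0603) − 1] = 76.59 / 21.96 = 3.488 mg/L.
Observed yield with endogenous decay: Y_obs = Y / (1 + k_d·θ_c) = 0.425 / (1 + 0.0603 × 7.61) = 0.425 / 1.459 = 0.2913 g VSS/g bCOD.
ΔS = 198 − 3.49 = 194.5 mg/L, so the substrate removal rate is 10.2 × 194.5/1000 = 1.984 kg bCOD/d.
P_X = Y_obs · Q(S₀ − S) = 0.2913 × 1.984 = 0.5780 kg VSS/d.

P_X ≈ 0.578 kg VSS/d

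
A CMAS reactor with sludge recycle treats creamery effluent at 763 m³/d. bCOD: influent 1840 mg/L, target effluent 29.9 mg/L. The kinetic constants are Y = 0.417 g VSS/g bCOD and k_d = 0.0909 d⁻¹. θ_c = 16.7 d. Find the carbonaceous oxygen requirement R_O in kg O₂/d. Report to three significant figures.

The observed yield is Y_obs = Y/(1 + k_d·θ_c) = 0.417 / (1 + 0.0909 × 16.7) = 0.417 / 2.518 = 0.1656 g VSS per g bCOD removed.
ΔS = 1840 − 29.9 = 1810 mg/L, so the substrate removal rate is 763 × 1810/1000 = 1381 kg bCOD/d.
P_X = Y_obs·Q·(S₀ − S) = 0.1656 × 1381 = 228.7 kg VSS/d.
R_O = Q·(S₀ − S) − 1.42·P_X = 1381 − 1.42 × 228.7 = 1056 kg O₂/d.

R_O ≈ 1060 kg O₂/d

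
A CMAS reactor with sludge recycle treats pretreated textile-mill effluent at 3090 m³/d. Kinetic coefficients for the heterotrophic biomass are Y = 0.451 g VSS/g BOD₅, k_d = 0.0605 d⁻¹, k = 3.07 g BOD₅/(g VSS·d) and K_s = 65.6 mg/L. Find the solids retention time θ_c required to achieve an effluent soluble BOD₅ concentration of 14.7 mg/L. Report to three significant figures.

θ_c ≈ 5.18 d

At the target effluent, Y k S/(K_s+S) = 0.451×3.07×14.7/80.30 = 0.2535 d⁻¹.
θ_c = 1/(μ − k_d) = 1/(0.2535 − 0.0605) = 1/0.1930 = 5.182 d.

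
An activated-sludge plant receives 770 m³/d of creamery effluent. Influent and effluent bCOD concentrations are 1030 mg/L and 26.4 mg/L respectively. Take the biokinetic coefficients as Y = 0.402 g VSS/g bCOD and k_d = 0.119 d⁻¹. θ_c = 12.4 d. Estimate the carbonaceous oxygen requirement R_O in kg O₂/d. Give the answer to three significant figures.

Y_obs = Y / (1 + k_d θ_c) = 0.402 / (1 + 0.119 × 12.4) = 0.402 / 2.476 = 0.1624.
ΔS = 1030 − 26.4 = 1004 mg/L, so the substrate removal rate is 770 × 1004/1000 = 772.8 kg bCOD/d.
P_X = Y_obs·Q·(S₀ − S) = 0.1624 × 772.8 = 125.5 kg VSS/d.
R_O = Q·ΔS − 1.42 P_X = 772.8 − 178.2 = 594.6 kg O₂/d.

R_O ≈ 595 kg O₂/d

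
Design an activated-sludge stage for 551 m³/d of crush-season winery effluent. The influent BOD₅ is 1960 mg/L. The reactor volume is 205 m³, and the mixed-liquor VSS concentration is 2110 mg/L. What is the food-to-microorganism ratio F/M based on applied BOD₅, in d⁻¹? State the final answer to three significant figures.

F/M ≈ 2.50 d⁻¹

F/M = applied load / biomass = Q·S₀/(V·X) = 551 × 1960 / (205.0 × 2110) = 2.497 d⁻¹.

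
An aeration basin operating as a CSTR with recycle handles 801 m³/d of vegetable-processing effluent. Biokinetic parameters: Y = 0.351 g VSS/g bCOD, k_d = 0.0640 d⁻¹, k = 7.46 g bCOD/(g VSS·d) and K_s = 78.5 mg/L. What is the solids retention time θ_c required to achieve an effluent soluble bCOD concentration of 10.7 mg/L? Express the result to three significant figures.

θ_c ≈ 4.00 d

At the target effluent, Y k S/(K_s+S) = 0.351×7.46×10.7/89.20 = 0.3141 d⁻¹.
θ_c = 1/(μ − k_d) = 1/(0.3141 − 0.0640) = 1/0.2501 = 3.998 d.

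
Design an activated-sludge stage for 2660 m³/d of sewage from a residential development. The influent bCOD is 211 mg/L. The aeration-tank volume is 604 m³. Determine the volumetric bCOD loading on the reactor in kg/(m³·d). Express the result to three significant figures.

L_v ≈ 0.929 kg bCOD/(m³·d)

L_v = Q S₀ / V = 2660 × 211 × 10⁻³ / 604.0 = 0.9292 kg/(m³·d).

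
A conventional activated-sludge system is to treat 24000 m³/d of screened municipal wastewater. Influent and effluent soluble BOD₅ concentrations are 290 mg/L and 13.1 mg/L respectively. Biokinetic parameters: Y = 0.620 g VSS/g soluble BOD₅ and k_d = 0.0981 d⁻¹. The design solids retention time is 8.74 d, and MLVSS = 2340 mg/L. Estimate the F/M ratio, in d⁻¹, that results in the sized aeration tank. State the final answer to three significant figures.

Steady-state biomass mass balance: V·X·(1 + k_d·θ_c) = Y·Q·(S₀ − S)·θ_c, so V = 0.620 × 24000 × (290 − 13.1) × 8.74 / [2340 × (1 + 0.0981 × 8.74)] = 3.6×10^7 / 4346 = 8285 m³.
F/M = applied load / biomass = Q·S₀/(V·X) = 24000 × 290 / (8285 × 2340) = 0.3590 d⁻¹.

F/M ≈ 0.359 d⁻¹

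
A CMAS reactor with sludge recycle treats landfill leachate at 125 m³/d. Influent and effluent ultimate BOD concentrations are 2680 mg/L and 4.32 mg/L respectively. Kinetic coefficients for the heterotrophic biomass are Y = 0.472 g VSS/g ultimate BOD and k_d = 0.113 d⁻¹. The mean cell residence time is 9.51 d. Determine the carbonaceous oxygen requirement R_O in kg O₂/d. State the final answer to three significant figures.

Correct the yield for decay: Y_obs = Y/(1 + k_d θ_c) = 0.472 / (1 + 0.113 × 9.51) = 0.472 / 2.075 = 0.2275.
Q·(S₀ − S) = 125 × (2680 − 4.32) × 10⁻³ = 334.5 kg/d removed.
Biomass synthesised: P_X = Y_obs × 334.5 = 76.09 kg VSS/d.
R_O = Q·ΔS − 1.42 P_X = 334.5 − 108.1 = 226.4 kg O₂/d.

R_O ≈ 226 kg O₂/d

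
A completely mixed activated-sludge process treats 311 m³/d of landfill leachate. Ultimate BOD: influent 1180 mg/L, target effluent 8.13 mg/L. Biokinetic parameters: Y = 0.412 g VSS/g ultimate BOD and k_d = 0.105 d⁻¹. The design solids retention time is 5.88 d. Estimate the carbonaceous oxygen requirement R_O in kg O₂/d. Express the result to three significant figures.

R_O ≈ 233 kg O₂/d

Correct the yield for decay: Y_obs = Y/(1 + k_d θ_c) = 0.412 / (1 + 0.105 × 5.88) = 0.412 / 1.617 = 0.2547.
Q·(S₀ − S) = 311 × (1180 − 8.13) × 10⁻³ = 364.5 kg/d removed.
Biomass synthesised: P_X = Y_obs × 364.5 = 92.84 kg VSS/d.
R_O = Q·(S₀ − S) − 1.42·P_X = 364.5 − 1.42 × 92.84 = 232.6 kg O₂/d.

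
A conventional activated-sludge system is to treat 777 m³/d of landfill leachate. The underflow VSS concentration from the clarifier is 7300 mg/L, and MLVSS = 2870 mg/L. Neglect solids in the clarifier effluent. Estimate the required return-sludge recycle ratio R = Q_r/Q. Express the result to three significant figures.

R = Q_r/Q = X/(X_r − X) = 2870 / (7300 − 2870) = 0.6479.

R ≈ 0.648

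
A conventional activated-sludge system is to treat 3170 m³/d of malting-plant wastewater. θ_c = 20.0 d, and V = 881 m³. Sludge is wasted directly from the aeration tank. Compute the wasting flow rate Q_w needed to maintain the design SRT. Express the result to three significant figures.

For wasting at MLVSS concentration, Q_w = V/θ_c = 881.0/20.0 = 44.05 m³/d.

Q_w ≈ 44.0 m³/d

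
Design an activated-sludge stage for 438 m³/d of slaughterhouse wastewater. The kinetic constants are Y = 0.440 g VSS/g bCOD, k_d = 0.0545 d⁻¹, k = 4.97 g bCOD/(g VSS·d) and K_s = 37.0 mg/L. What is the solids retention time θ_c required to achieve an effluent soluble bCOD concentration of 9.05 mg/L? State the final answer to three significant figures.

θ_c ≈ 2.66 d

From 1/θ_c = Y·k·S/(K_s + S) − k_d: Y·k·S/(K_s+S) = 0.440 × 4.97 × 9.05 / (37.0 + 9.05) = 0.4298 d⁻¹.
Then 1/θ_c = μ − k_d = 0.4298 − 0.0545 = 0.3753 d⁻¹, giving θ_c = 2.665 d.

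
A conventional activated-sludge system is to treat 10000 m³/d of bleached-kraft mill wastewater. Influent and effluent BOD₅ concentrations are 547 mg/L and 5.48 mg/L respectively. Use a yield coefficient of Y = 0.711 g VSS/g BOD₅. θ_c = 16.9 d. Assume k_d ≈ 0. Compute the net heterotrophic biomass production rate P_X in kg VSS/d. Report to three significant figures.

No decay correction is needed, so Y_obs = Y = 0.711.
Q·(S₀ − S) = 10000 × (547 − 5.48) × 10⁻³ = 5415 kg/d removed.
So the net sludge growth is P_X = 0.7110 × 5415 = 3850 kg VSS/d.

P_X ≈ 3850 kg VSS/d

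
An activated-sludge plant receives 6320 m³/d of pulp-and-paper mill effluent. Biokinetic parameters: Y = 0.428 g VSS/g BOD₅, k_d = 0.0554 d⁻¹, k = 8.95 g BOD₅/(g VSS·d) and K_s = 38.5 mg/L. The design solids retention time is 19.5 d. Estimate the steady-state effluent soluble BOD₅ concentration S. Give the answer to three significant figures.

Effluent substrate depends only on kinetics and SRT: S = K_s(1 + k_d θ_c) / [θ_c(Yk − k_d) − 1] = 38.5 × (1 + 0.0554 × 19.5) / [19.5 × (0.428 × 8.95 − 0.0554) − 1] = 80.09 / 72.62 = 1.103 mg/L.

S ≈ 1.10 mg/L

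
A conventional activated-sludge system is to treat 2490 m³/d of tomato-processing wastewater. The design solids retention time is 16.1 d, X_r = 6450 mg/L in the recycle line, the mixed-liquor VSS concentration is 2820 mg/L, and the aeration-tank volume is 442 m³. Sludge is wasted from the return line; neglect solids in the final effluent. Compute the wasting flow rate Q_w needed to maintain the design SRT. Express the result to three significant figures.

Q_w = (V·X)/(θ_c X_r) = 442.0 × 2820 / (16.1 × 6450) = 12.00 m³/d.

Q_w ≈ 12.0 m³/d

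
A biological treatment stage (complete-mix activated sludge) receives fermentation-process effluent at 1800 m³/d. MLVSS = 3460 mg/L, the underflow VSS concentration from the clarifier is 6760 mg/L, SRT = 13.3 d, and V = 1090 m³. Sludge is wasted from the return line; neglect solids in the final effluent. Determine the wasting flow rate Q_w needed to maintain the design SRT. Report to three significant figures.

Q_w ≈ 41.9 m³/d

Wasting from the return line (neglecting effluent solids): Q_w = V·X / (θ_c·X_r) = 1090 × 3460 / (13.3 × 6760) = 41.95 m³/d.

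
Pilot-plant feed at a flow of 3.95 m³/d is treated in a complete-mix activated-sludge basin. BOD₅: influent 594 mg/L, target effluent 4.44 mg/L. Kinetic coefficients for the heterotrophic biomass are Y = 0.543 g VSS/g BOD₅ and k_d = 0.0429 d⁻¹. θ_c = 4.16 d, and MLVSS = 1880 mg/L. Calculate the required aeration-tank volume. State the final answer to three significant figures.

Rearranging the biomass balance for a CMAS with decay, V = Y·Q·ΔS·θ_c / [X·(1+k_d θ_c)] = 0.543 × 3.95 × (594 − 4.44) × 4.16 / [1880 × (1 + 0.0429 × 4.16)] = 5.26×10^3 / 2216 = 2.374 m³.

V ≈ 2.37 m³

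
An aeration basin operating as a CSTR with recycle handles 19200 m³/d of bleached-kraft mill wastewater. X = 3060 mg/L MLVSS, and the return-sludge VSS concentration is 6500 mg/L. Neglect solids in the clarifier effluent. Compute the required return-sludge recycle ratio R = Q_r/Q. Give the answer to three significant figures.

R ≈ 0.890

Mass balance around the secondary clarifier (neglecting effluent solids): R = X / (X_r − X) = 3060 / (6500 − 3060) = 0.8895.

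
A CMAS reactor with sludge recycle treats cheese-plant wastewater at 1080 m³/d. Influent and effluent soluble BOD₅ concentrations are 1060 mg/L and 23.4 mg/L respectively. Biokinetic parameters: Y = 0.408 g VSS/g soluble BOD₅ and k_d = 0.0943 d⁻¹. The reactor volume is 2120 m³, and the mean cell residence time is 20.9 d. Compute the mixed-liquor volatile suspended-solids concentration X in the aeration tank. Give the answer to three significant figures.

X = Y·Q·ΔS·θ_c / [V·(1 + k_d θ_c)] = 0.408 × 1080 × (1060 − 23.4) × 20.9 / [2120 × (1 + 0.0943 × 20.9)] = 1516 mg/L.

X ≈ 1520 mg/L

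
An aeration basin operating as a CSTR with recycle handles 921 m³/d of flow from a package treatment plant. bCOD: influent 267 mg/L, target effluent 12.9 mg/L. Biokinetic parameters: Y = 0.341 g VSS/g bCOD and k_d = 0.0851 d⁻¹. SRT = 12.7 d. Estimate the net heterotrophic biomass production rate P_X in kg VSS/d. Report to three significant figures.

P_X ≈ 38.4 kg VSS/d

Observed yield with endogenous decay: Y_obs = Y / (1 + k_d·θ_c) = 0.341 / (1 + 0.0851 × 12.7) = 0.341 / 2.081 = 0.1639 g VSS/g bCOD.
Q·(S₀ − S) = 921 × (267 − 12.9) × 10⁻³ = 234.0 kg/d removed.
Net biomass production P_X = Y_obs × Q·(S₀ − S) = 0.1639 × 234.0 = 38.35 kg VSS/d.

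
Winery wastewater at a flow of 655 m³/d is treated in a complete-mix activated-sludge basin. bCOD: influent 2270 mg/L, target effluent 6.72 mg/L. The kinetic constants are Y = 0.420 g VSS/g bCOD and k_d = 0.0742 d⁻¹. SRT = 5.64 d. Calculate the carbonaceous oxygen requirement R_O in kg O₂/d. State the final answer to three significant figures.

The observed yield is Y_obs = Y/(1 + k_d·θ_c) = 0.420 / (1 + 0.0742 × 5.64) = 0.420 / 1.418 = 0.2961 g VSS per g bCOD removed.
ΔS = 2270 − 6.72 = 2263 mg/L, so the substrate removal rate is 655 × 2263/1000 = 1482 kg bCOD/d.
P_X = Y_obs·Q·(S₀ − S) = 0.2961 × 1482 = 438.9 kg VSS/d.
R_O = Q·ΔS − 1.42 P_X = 1482 − 623.3 = 859.2 kg O₂/d.

R_O ≈ 859 kg O₂/d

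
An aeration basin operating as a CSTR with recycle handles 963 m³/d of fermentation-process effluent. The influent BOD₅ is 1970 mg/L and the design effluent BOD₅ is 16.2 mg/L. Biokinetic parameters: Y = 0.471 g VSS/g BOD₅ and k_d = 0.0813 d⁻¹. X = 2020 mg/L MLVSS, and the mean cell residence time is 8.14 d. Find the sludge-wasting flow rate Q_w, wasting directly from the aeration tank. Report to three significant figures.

Q_w ≈ 264 m³/d

From the SRT design equation V = Y Q (S₀−S) θ_c / [X (1 + k_d θ_c)] = 0.471 × 963 × (1970 − 16.2) × 8.14 / [2020 × (1 + 0.0813 × 8.14)] = 7.21×10^6 / 3357 = 2149 m³.
With mixed-liquor wasting, θ_c = V/Q_w, so Q_w = V/θ_c = 2149/8.14 = 264.0 m³/d.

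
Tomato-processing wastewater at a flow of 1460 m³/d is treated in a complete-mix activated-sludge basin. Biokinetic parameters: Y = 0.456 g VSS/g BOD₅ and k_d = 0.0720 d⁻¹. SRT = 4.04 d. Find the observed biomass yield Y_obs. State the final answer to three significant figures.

The observed yield is Y_obs = Y/(1 + k_d·θ_c) = 0.456 / (1 + 0.0720 × 4.04) = 0.456 / 1.291 = 0.3532 g VSS per g BOD₅ removed.

Y_obs ≈ 0.353 g VSS/g BOD₅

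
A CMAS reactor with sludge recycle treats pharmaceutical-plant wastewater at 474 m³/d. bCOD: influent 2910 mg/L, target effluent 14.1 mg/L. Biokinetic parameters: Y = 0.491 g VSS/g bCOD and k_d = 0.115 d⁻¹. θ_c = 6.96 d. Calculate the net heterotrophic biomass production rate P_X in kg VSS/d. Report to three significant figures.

Y_obs = Y / (1 + k_d θ_c) = 0.491 / (1 + 0.115 × 6.96) = 0.491 / 1.800 = 0.2727.
ΔS = 2910 − 14.1 = 2896 mg/L, so the substrate removal rate is 474 × 2896/1000 = 1373 kg bCOD/d.
Biomass produced: P_X = Y_obs·Q·ΔS = 0.2727 × 1373 ≈ 374.3 kg VSS/d.

P_X ≈ 374 kg VSS/d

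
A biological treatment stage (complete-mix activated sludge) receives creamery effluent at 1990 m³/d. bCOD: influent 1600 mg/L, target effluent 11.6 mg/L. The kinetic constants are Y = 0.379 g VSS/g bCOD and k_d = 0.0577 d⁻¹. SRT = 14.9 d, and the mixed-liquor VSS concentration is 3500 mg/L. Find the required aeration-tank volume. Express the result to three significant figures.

Rearranging the biomass balance for a CMAS with decay, V = Y·Q·ΔS·θ_c / [X·(1+k_d θ_c)] = 0.379 × 1990 × (1600 − 11.6) × 14.9 / [3500 × (1 + 0.0577 × 14.9)] = 1.79×10^7 / 6509 = 2742 m³.

V ≈ 2740 m³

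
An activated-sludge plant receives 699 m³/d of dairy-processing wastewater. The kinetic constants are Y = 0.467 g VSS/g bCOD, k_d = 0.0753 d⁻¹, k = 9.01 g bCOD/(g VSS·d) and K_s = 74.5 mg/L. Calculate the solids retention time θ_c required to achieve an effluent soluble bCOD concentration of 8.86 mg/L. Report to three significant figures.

At the target effluent, Y k S/(K_s+S) = 0.467×9.01×8.86/83.36 = 0.4472 d⁻¹.
Then 1/θ_c = μ − k_d = 0.4472 − 0.0753 = 0.3719 d⁻¹, giving θ_c = 2.689 d.

θ_c ≈ 2.69 d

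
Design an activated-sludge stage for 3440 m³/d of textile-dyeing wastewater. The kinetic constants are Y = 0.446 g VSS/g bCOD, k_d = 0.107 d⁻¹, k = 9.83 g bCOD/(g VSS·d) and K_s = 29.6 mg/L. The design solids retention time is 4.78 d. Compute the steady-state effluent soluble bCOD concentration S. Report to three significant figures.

S ≈ 2.30 mg/L

For a completely mixed reactor with recycle the Lawrence–McCarty relation gives S = K_s·(1 + k_d·θ_c) / [θ_c·(Y·k − k_d) − 1] = 29.6 × (1 + 0.107 × 4.78) / [4.78 × (0.446 × 9.83 − 0.107) − 1] = 44.74 / 19.44 = 2.301 mg/L.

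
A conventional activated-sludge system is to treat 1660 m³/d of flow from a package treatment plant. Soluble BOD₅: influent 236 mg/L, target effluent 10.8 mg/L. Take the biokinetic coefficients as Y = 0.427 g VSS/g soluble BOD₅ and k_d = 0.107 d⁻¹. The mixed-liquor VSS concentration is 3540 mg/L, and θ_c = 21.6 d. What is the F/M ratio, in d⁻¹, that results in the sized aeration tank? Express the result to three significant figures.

F/M ≈ 0.376 d⁻¹

Rearranging the biomass balance for a CMAS with decay, V = Y·Q·ΔS·θ_c / [X·(1+k_d θ_c)] = 0.427 × 1660 × (236 − 10.8) × 21.6 / [3540 × (1 + 0.107 × 21.6)] = 3.45×10^6 / 11722 = 294.2 m³.
Food-to-microorganism ratio F/M = Q S₀ / (V X) = 1660 × 236 / (294.2 × 3540) = 0.3762 d⁻¹.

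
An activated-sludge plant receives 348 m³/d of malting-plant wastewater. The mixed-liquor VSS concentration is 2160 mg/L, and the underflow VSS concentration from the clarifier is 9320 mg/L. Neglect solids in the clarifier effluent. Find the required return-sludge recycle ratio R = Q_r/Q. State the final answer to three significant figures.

R = Q_r/Q = X/(X_r − X) = 2160 / (9320 − 2160) = 0.3017.

R ≈ 0.302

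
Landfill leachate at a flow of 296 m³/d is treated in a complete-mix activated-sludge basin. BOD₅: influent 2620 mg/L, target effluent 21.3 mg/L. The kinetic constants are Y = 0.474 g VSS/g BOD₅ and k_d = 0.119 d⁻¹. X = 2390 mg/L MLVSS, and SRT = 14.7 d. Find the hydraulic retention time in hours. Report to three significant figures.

Rearranging the biomass balance for a CMAS with decay, V = Y·Q·ΔS·θ_c / [X·(1+k_d θ_c)] = 0.474 × 296 × (2620 − 21.3) × 14.7 / [2390 × (1 + 0.119 × 14.7)] = 5.36×10^6 / 6571 = 815.7 m³.
τ = V/Q = 815.7/296 = 2.756 d, or 66.14 h.

τ ≈ 66.1 h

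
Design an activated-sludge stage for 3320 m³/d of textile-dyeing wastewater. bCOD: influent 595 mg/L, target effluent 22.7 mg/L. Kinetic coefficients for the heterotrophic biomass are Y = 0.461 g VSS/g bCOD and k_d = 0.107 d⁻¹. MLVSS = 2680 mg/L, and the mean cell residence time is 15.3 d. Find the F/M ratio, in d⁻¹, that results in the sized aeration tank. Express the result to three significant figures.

F/M ≈ 0.389 d⁻¹

Rearranging the biomass balance for a CMAS with decay, V = Y·Q·ΔS·θ_c / [X·(1+k_d θ_c)] = 0.461 × 3320 × (595 − 22.7) × 15.3 / [2680 × (1 + 0.107 × 15.3)] = 1.34×10^7 / 7067 = 1896 m³.
F/M = applied load / biomass = Q·S₀/(V·X) = 3320 × 595 / (1896 × 2680) = 0.3887 d⁻¹.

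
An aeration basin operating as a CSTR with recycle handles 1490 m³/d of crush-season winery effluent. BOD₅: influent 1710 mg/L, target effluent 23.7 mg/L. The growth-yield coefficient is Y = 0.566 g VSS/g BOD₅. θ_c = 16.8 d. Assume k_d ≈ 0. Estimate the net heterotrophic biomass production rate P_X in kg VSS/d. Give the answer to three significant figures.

P_X ≈ 1420 kg VSS/d

With endogenous decay neglected, the observed yield equals the true yield: Y_obs = Y = 0.566 g VSS/g BOD₅.
Substrate removed = Q·(S₀ − S) = 1490 m³/d × (1710 − 23.7) g/m³ = 2.51×10^6 g/d = 2513 kg/d.
So the net sludge growth is P_X = 0.5660 × 2513 = 1422 kg VSS/d.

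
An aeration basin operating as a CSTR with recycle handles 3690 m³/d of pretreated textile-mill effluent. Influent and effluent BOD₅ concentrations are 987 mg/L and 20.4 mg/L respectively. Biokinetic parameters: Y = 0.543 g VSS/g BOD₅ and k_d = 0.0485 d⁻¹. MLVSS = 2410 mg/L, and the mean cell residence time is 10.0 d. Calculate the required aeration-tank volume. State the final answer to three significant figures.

V ≈ 5410 m³

From the SRT design equation V = Y Q (S₀−S) θ_c / [X (1 + k_d θ_c)] = 0.543 × 3690 × (987 − 20.4) × 10.0 / [2410 × (1 + 0.0485 × 10.0)] = 1.94×10^7 / 3579 = 5412 m³.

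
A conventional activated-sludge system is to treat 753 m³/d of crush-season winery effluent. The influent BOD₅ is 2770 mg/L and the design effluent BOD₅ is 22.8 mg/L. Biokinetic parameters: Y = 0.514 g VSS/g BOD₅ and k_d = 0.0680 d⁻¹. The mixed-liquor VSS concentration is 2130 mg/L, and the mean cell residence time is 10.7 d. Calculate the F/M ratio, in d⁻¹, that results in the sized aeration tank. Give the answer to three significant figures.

F/M ≈ 0.317 d⁻¹

From the SRT design equation V = Y Q (S₀−S) θ_c / [X (1 + k_d θ_c)] = 0.514 × 753 × (2770 − 22.8) × 10.7 / [2130 × (1 + 0.0680 × 10.7)] = 1.14×10^7 / 3680 = 3092 m³.
F/M = applied load / biomass = Q·S₀/(V·X) = 753 × 2770 / (3092 × 2130) = 0.3167 d⁻¹.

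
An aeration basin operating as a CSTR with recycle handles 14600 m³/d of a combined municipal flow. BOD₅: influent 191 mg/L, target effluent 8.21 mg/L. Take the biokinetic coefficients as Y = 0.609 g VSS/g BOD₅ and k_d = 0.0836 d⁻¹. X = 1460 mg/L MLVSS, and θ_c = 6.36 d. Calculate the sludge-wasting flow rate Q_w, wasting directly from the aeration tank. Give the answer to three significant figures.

Rearranging the biomass balance for a CMAS with decay, V = Y·Q·ΔS·θ_c / [X·(1+k_d θ_c)] = 0.609 × 14600 × (191 − 8.21) × 6.36 / [1460 × (1 + 0.0836 × 6.36)] = 1.03×10^7 / 2236 = 4622 m³.
For wasting at MLVSS concentration, Q_w = V/θ_c = 4622/6.36 = 726.8 m³/d.

Q_w ≈ 727 m³/d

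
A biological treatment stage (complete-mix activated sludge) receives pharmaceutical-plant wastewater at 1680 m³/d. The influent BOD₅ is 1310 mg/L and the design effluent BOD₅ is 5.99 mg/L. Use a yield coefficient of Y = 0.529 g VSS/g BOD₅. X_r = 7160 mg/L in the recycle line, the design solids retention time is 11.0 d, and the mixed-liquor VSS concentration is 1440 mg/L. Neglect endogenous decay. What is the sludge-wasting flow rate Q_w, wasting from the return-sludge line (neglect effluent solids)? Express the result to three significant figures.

Biomass mass balance (decay neglected): V·X = Y·Q·(S₀ − S)·θ_c, so V = 0.529 × 1680 × (1310 − 5.99) × 11.0 / 1440 = 8853 m³.
θ_c = V·X/(Q_w·X_r) when wasting from the recycle, so Q_w = V·X/(θ_c·X_r) = 8853 × 1440 / (11.0 × 7160) = 161.9 m³/d.

Q_w ≈ 162 m³/d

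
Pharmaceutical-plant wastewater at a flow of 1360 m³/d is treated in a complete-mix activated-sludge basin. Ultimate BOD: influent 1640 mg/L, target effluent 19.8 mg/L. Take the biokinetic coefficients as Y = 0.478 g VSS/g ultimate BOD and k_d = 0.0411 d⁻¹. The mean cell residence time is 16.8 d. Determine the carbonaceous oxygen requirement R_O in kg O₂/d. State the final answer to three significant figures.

R_O ≈ 1320 kg O₂/d

Correct the yield for decay: Y_obs = Y/(1 + k_d θ_c) = 0.478 / (1 + 0.0411 × 16.8) = 0.478 / 1.690 = 0.2828.
Mass of ultimate BOD removed per day: Q(S₀ − S) = 1360 × 1620 g/m³ = 2203 kg/d.
Net sludge production P_X = 0.2828 × 2203 = 623.1 kg VSS/d.
Carbonaceous O₂ demand = substrate oxidised − cell-mass equivalent = 2203 − 1.42 × 623.1 = 1319 kg O₂/d.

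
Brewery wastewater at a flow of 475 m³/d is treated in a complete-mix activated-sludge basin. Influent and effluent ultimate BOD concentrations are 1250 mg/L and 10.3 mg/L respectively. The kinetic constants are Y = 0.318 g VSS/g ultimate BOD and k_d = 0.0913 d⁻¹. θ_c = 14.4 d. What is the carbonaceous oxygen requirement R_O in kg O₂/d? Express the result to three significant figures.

R_O ≈ 474 kg O₂/d

The observed yield is Y_obs = Y/(1 + k_d·θ_c) = 0.318 / (1 + 0.0913 × 14.4) = 0.318 / 2.315 = 0.1374 g VSS per g ultimate BOD removed.
ΔS = 1250 − 10.3 = 1240 mg/L, so the substrate removal rate is 475 × 1240/1000 = 588.9 kg ultimate BOD/d.
P_X = Y_obs·Q·(S₀ − S) = 0.1374 × 588.9 = 80.90 kg VSS/d.
Carbonaceous O₂ demand = substrate oxidised − cell-mass equivalent = 588.9 − 1.42 × 80.90 = 474.0 kg O₂/d.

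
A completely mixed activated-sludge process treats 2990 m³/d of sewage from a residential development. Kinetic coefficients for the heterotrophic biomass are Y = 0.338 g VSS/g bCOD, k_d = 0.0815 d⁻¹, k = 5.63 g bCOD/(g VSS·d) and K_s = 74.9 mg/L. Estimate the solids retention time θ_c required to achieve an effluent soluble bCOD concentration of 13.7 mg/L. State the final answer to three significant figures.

θ_c ≈ 4.70 d

Specific growth rate at S = 13.7 mg/L: μ = YkS/(K_s+S) = 0.338·5.63·13.7/(74.9+13.7) = 0.2942 d⁻¹.
1/θ_c = 0.2942 − 0.0815 = 0.2127 d⁻¹, so θ_c = 4.700 d.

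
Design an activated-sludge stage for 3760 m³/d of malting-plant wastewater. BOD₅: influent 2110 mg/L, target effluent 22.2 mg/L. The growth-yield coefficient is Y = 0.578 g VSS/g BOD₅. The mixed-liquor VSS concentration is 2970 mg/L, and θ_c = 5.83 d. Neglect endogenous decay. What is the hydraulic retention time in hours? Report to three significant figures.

V·X = Y·Q·ΔS·θ_c gives V = 0.578 × 3760 × (2110 − 22.2) × 5.83 / 2970 = 8907 m³.
τ = V/Q = 8907/3760 = 2.369 d, or 56.85 h.

τ ≈ 56.9 h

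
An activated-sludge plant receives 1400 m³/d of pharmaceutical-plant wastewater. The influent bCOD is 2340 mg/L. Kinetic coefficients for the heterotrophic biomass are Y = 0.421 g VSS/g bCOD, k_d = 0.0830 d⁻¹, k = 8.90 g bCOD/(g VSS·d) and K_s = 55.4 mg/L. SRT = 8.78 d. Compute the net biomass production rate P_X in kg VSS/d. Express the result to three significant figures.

P_X ≈ 797 kg VSS/d

For a completely mixed reactor with recycle the Lawrence–McCarty relation gives S = K_s·(1 + k_d·θ_c) / [θ_c·(Y·k − k_d) − 1] = 55.4 × (1 + 0.0830 × 8.78) / [8.78 × (0.421 × 8.90 − 0.0830) − 1] = 95.77 / 31.17 = 3.073 mg/L.
Y_obs = Y / (1 + k_d θ_c) = 0.421 / (1 + 0.0830 × 8.78) = 0.421 / 1.729 = 0.2435.
Q·(S₀ − S) = 1400 × (2340 − 3.07) × 10⁻³ = 3272 kg/d removed.
Biomass produced: P_X = Y_obs·Q·ΔS = 0.2435 × 3272 ≈ 796.8 kg VSS/d.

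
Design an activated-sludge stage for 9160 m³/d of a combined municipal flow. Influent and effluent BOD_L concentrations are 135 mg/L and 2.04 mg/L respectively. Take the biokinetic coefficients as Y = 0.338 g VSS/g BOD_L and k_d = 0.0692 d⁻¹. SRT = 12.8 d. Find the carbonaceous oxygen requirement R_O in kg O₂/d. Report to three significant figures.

R_O ≈ 908 kg O₂/d

Y_obs = Y / (1 + k_d θ_c) = 0.338 / (1 + 0.0692 × 12.8) = 0.338 / 1.886 = 0.1792.
Q·(S₀ − S) = 9160 × (135 − 2.04) × 10⁻³ = 1218 kg/d removed.
Net sludge production P_X = 0.1792 × 1218 = 218.3 kg VSS/d.
R_O = Q·ΔS − 1.42 P_X = 1218 − 310.0 = 907.9 kg O₂/d.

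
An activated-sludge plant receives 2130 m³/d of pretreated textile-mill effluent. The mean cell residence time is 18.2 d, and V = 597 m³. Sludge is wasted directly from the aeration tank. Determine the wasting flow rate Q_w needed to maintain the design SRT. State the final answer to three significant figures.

With mixed-liquor wasting, θ_c = V/Q_w, so Q_w = V/θ_c = 597.0/18.2 = 32.80 m³/d.

Q_w ≈ 32.8 m³/d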